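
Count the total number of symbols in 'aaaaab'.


String: 'aaaaab'
Counting characters:
  'a' appears 5 time(s)
  'b' appears 1 time(s)
Total length = 5 + 1 = 6

6


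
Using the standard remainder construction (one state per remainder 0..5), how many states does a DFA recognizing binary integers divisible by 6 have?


Divisibility by 6 is tracked via the remainder mod 6: 0, 1, ..., 5
The construction assigns one state to each remainder
Number of remainders = 6

6


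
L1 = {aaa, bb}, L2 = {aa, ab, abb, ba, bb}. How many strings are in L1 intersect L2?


L1 = {aaa, bb}
L2 = {aa, ab, abb, ba, bb}
Checking each string in L1 against L2:
  'aaa': in L2? No
  'bb': in L2? Yes
Intersection = {bb}
|L1 ∩ L2| = 1

1


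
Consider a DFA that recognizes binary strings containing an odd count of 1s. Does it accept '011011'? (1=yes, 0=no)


DFA has 2 states: q_even (start, accept=no) and q_odd
Processing string '011011' character by character:
  Position 0: read '0', 1-count=0 -> q_even (no change)
  Position 1: read '1', 1-count=1 -> q_odd
  Position 2: read '1', 1-count=2 -> q_even
  Position 3: read '0', 1-count=2 -> q_even (no change)
  Position 4: read '1', 1-count=3 -> q_odd
  Position 5: read '1', 1-count=4 -> q_even
Final state: q_even, total 1s = 4 (even); the DFA requires an odd count -> reject

0


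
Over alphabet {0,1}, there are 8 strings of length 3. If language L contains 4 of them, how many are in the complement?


Alphabet: {0,1}
String length: 3
Total strings of length 3 = 2^3 = 8
Strings in L = 4
Complement = total - |L|
= 8 - 4
= 4

4


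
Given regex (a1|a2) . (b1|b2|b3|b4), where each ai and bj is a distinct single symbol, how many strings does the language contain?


First group: 2 alternatives
Second group: 4 alternatives
Concatenation: each choice from group 1 pairs with each from group 2
Total = 2 x 4 = 8

8


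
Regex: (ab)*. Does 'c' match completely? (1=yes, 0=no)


Pattern: (ab)*
String: 'c'
Pattern requires: zero or more repetitions of 'ab'
Length 1 is odd -> cannot be (ab)* -> no match
Result: 0

0


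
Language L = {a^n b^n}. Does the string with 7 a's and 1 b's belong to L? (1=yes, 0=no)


Language requires equal numbers of a's and b's
PDA pushes for each 'a', pops for each 'b'
Number of a's = 7
Number of b's = 1
7 != 1 -> Reject

0


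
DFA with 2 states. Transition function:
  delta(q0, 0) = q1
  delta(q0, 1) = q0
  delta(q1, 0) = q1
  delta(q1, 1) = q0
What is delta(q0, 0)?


Looking up transition function:
delta(q0, 0) in the table
Row: q0, Column: 0
Result: q1

q1


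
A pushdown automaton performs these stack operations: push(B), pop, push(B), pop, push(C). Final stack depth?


Tracing stack operations:
  push(B) -> stack = [B], depth=1
  pop -> removed B, stack = [], depth=0
  push(B) -> stack = [B], depth=1
  pop -> removed B, stack = [], depth=0
  push(C) -> stack = [C], depth=1
Final depth = 1

1


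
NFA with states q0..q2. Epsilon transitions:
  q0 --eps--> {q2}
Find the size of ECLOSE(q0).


Starting from q0
Initialize closure = {q0}
Follow epsilon from q0 -> add q2
Final closure: {q0, q2}
Size = 2

2


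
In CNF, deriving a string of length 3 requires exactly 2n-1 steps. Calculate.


Chomsky Normal Form derivation:
String length n = 3
Each step either:
  - Splits a nonterminal into two (n-1 such steps)
  - Converts a nonterminal to terminal (n such steps)
Total = (n-1) + n = 2n - 1
= 2(3) - 1
= 6 - 1
= 5

5


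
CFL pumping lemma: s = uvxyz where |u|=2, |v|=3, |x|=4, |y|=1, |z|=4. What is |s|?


|s| = |u| + |v| + |x| + |y| + |z|
= 2 + 3 + 4 + 1 + 4
= 5 + 4 + 5
= 9 + 5
= 14

14


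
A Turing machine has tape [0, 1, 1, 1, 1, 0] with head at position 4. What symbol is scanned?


Tape: [0, 1, 1, 1, 1, 0]
Positions: 0 1 2 3 4 5
Values:    0 1 1 1 1 0
Head at position 4
tape[4] = 1

1


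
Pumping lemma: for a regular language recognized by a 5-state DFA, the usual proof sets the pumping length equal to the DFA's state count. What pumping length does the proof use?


Pumping lemma for regular languages (standard proof):
Take p = |Q|, the number of DFA states.
Any string of length >= |Q| passes through |Q|+1 states while reading its first |Q| symbols,
so by pigeonhole some state repeats, giving the loop that can be pumped.
Here |Q| = 5
Therefore the proof uses p = 5

5


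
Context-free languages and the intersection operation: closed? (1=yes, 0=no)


CFL closure properties:
  Closed under: union, concatenation, Kleene star
  NOT closed under: intersection, complement
Operation 'intersection' is in not-closed list -> No (not closed)

0


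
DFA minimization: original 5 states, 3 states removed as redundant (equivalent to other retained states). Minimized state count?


Original DFA: 5 states
Redundant states removed: 3
Minimized states = original - removed
= 5 - 3
= 2

2


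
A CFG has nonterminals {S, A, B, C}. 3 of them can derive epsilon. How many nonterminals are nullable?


Nonterminals: {S, A, B, C}
A nonterminal is nullable if it can derive epsilon
Counting nullable nonterminals: 3
Total nullable = 3

3


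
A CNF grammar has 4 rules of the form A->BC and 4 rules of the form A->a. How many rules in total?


CNF allows two rule forms:
  A -> BC (binary): 4 rules
  A -> a (terminal): 4 rules
Total = 4 + 4 = 8

8


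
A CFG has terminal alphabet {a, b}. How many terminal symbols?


Terminal symbols: a, b
Counting each: a (#1), b (#2)
Total = 2

2


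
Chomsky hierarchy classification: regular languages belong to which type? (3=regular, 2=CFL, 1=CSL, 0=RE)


Chomsky hierarchy levels:
  Type 3: Regular (DFA/NFA/regex)
  Type 2: Context-free (PDA)
  Type 1: Context-sensitive
  Type 0: Recursively enumerable (TM)
'regular' corresponds to Type 3

3


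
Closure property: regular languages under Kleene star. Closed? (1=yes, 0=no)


Regular languages are closed under:
- Union (DFA product construction)
- Intersection (DFA product construction)
- Complement (swap accept/reject states)
- Concatenation (NFA construction)
- Kleene star (NFA construction)
Kleene star is in this list
Therefore: closed

1


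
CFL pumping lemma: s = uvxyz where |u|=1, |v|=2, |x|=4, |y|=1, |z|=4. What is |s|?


|s| = |u| + |v| + |x| + |y| + |z|
= 1 + 2 + 4 + 1 + 4
= 3 + 4 + 5
= 7 + 5
= 12

12


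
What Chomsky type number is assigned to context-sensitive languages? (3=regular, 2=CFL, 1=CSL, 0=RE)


Chomsky hierarchy levels:
  Type 3: Regular (DFA/NFA/regex)
  Type 2: Context-free (PDA)
  Type 1: Context-sensitive
  Type 0: Recursively enumerable (TM)
'context-sensitive' corresponds to Type 1

1


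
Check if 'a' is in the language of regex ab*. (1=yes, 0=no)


Pattern: ab*
String: 'a'
Pattern requires: exactly one 'a' followed by zero or more 'b's
First char is 'a' -> OK
Rest '': all b's? Yes
Result: 1

1


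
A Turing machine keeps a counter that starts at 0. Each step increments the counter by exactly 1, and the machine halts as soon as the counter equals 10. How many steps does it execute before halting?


Counter starts at 0. Counting sequence:
  Step 1: counter = 1
  Step 2: counter = 2
  Step 3: counter = 3
  Step 4: counter = 4
  Step 5: counter = 5
  Step 6: counter = 6
  ...
  Step 10: counter = 10
Counter reached 10 -> halt
Total steps = 10

10


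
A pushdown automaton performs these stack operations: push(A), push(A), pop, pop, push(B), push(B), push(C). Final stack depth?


Tracing stack operations:
  push(A) -> stack = [A], depth=1
  push(A) -> stack = [A,A], depth=2
  pop -> removed A, stack = [A], depth=1
  pop -> removed A, stack = [], depth=0
  push(B) -> stack = [B], depth=1
  push(B) -> stack = [B,B], depth=2
  push(C) -> stack = [B,B,C], depth=3
Final depth = 3

3


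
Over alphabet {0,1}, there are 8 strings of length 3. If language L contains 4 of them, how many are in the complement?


Alphabet: {0,1}
String length: 3
Total strings of length 3 = 2^3 = 8
Strings in L = 4
Complement = total - |L|
= 8 - 4
= 4

4


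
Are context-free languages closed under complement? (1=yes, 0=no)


CFL closure properties:
  Closed under: union, concatenation, Kleene star
  NOT closed under: intersection, complement
Operation 'complement' is in not-closed list -> No (not closed)

0


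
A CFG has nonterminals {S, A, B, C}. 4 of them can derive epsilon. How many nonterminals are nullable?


Nonterminals: {S, A, B, C}
A nonterminal is nullable if it can derive epsilon
Counting nullable nonterminals: 4
Total nullable = 4

4


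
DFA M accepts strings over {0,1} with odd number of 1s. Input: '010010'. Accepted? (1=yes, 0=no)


DFA has 2 states: q_even (start, accept=no) and q_odd
Processing string '010010' character by character:
  Position 0: read '0', 1-count=0 -> q_even (no change)
  Position 1: read '1', 1-count=1 -> q_odd
  Position 2: read '0', 1-count=1 -> q_odd (no change)
  Position 3: read '0', 1-count=1 -> q_odd (no change)
  Position 4: read '1', 1-count=2 -> q_even
  Position 5: read '0', 1-count=2 -> q_even (no change)
Final state: q_even, total 1s = 2 (even); the DFA requires an odd count -> reject

0


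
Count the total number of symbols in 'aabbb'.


String: 'aabbb'
Counting characters:
  'a' appears 2 time(s)
  'b' appears 3 time(s)
Total length = 2 + 3 = 5

5


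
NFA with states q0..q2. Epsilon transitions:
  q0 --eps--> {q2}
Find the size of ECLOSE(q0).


Starting from q0
Initialize closure = {q0}
Follow epsilon from q0 -> add q2
Final closure: {q0, q2}
Size = 2

2


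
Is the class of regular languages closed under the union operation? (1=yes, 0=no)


Regular languages are closed under:
- Union (DFA product construction)
- Intersection (DFA product construction)
- Complement (swap accept/reject states)
- Concatenation (NFA construction)
- Kleene star (NFA construction)
union is in this list
Therefore: closed

1


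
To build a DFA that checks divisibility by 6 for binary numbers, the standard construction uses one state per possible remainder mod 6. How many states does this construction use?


Divisibility by 6 is tracked via the remainder mod 6: 0, 1, ..., 5
The construction assigns one state to each remainder
Number of remainders = 6

6


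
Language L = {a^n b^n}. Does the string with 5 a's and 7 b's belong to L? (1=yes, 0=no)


Language requires equal numbers of a's and b's
PDA pushes for each 'a', pops for each 'b'
Number of a's = 5
Number of b's = 7
5 != 7 -> Reject

0


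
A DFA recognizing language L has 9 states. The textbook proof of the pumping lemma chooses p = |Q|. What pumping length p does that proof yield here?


Pumping lemma for regular languages (standard proof):
Take p = |Q|, the number of DFA states.
Any string of length >= |Q| passes through |Q|+1 states while reading its first |Q| symbols,
so by pigeonhole some state repeats, giving the loop that can be pumped.
Here |Q| = 9
Therefore the proof uses p = 9

9


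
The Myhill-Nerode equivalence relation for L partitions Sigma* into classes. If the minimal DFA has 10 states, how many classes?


Myhill-Nerode theorem:
Number of equivalence classes = number of states in minimal DFA
Minimal DFA states = 10
Therefore equivalence classes = 10

10


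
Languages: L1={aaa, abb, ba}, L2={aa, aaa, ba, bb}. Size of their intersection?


L1 = {aaa, abb, ba}
L2 = {aa, aaa, ba, bb}
Checking each string in L1 against L2:
  'aaa': in L2? Yes
  'abb': in L2? No
  'ba': in L2? Yes
Intersection = {aaa, ba}
|L1 ∩ L2| = 2

2


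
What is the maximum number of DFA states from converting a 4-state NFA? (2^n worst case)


NFA has 4 states
Subset construction: each DFA state = subset of NFA states
Maximum subsets = 2^4
2^4 = 16

16


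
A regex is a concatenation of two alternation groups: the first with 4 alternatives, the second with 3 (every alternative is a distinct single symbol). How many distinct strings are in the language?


First group: 4 alternatives
Second group: 3 alternatives
Concatenation: each choice from group 1 pairs with each from group 2
Total = 4 x 3 = 12

12


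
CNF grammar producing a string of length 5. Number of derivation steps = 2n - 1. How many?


Chomsky Normal Form derivation:
String length n = 5
Each step either:
  - Splits a nonterminal into two (n-1 such steps)
  - Converts a nonterminal to terminal (n such steps)
Total = (n-1) + n = 2n - 1
= 2(5) - 1
= 10 - 1
= 9

9


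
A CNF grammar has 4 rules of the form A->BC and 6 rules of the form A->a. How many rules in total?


CNF allows two rule forms:
  A -> BC (binary): 4 rules
  A -> a (terminal): 6 rules
Total = 4 + 6 = 10

10


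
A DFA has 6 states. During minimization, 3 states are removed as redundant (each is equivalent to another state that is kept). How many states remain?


Original DFA: 6 states
Redundant states removed: 3
Minimized states = original - removed
= 6 - 3
= 3

3


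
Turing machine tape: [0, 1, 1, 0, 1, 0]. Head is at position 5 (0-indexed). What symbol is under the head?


Tape: [0, 1, 1, 0, 1, 0]
Positions: 0 1 2 3 4 5
Values:    0 1 1 0 1 0
Head at position 5
tape[5] = 0

0


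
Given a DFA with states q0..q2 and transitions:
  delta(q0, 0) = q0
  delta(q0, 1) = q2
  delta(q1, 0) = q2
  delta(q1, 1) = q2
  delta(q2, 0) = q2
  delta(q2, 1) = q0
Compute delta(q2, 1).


Looking up transition function:
delta(q2, 1) in the table
Row: q2, Column: 1
Result: q0

q0


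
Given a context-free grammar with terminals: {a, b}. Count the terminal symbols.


Terminal symbols: a, b
Counting each: a (#1), b (#2)
Total = 2

2


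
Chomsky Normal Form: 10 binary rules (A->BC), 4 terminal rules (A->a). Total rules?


CNF allows two rule forms:
  A -> BC (binary): 10 rules
  A -> a (terminal): 4 rules
Total = 10 + 4 = 14

14


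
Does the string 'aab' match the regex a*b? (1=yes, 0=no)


Pattern: a*b
String: 'aab'
Pattern requires: zero or more 'a's followed by exactly one 'b'
Found 2 leading 'a's
Remaining: 'b'
Remaining is exactly 'b' -> match
Result: 1

1


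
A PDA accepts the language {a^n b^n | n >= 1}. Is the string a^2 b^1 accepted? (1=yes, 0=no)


Language requires equal numbers of a's and b's
PDA pushes for each 'a', pops for each 'b'
Number of a's = 2
Number of b's = 1
2 != 1 -> Reject

0


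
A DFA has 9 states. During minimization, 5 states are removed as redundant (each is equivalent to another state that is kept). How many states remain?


Original DFA: 9 states
Redundant states removed: 5
Minimized states = original - removed
= 9 - 5
= 4

4


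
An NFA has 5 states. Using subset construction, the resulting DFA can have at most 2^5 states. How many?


NFA has 5 states
Subset construction: each DFA state = subset of NFA states
Maximum subsets = 2^5
2^5 = 32

32


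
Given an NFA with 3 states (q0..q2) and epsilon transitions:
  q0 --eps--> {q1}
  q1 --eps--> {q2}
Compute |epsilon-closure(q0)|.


Starting from q0
Initialize closure = {q0}
Follow epsilon from q0 -> add q1
Follow epsilon from q1 -> add q2
Final closure: {q0, q1, q2}
Size = 3

3


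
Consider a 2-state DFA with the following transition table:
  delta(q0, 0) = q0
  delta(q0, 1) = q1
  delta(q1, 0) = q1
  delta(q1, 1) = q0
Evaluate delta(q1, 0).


Looking up transition function:
delta(q1, 0) in the table
Row: q1, Column: 0
Result: q1

q1


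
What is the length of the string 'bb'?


String: 'bb'
Counting characters:
  'b' appears 2 time(s)
Total length = 0 + 2 = 2

2


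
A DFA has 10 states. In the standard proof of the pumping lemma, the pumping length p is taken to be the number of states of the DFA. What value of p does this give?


Pumping lemma for regular languages (standard proof):
Take p = |Q|, the number of DFA states.
Any string of length >= |Q| passes through |Q|+1 states while reading its first |Q| symbols,
so by pigeonhole some state repeats, giving the loop that can be pumped.
Here |Q| = 10
Therefore the proof uses p = 10

10


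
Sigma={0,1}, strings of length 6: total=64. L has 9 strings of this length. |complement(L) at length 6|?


Alphabet: {0,1}
String length: 6
Total strings of length 6 = 2^6 = 64
Strings in L = 9
Complement = total - |L|
= 64 - 9
= 55

55


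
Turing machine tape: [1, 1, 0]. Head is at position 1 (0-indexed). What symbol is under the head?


Tape: [1, 1, 0]
Positions: 0 1 2
Values:    1 1 0
Head at position 1
tape[1] = 1

1


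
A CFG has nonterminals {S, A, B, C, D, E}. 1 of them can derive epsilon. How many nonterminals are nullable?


Nonterminals: {S, A, B, C, D, E}
A nonterminal is nullable if it can derive epsilon
Counting nullable nonterminals: 1
Total nullable = 1

1


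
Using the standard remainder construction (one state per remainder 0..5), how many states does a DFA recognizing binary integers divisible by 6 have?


Divisibility by 6 is tracked via the remainder mod 6: 0, 1, ..., 5
The construction assigns one state to each remainder
Number of remainders = 6

6


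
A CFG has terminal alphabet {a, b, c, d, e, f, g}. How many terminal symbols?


Terminal symbols: a, b, c, d, e, f, g
Counting each: a (#1), b (#2), c (#3), d (#4), e (#5), f (#6), g (#7)
Total = 7

7


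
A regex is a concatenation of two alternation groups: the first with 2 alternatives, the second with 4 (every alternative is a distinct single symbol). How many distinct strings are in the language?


First group: 2 alternatives
Second group: 4 alternatives
Concatenation: each choice from group 1 pairs with each from group 2
Total = 2 x 4 = 8

8


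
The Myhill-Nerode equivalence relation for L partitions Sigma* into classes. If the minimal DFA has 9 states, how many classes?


Myhill-Nerode theorem:
Number of equivalence classes = number of states in minimal DFA
Minimal DFA states = 9
Therefore equivalence classes = 9

9


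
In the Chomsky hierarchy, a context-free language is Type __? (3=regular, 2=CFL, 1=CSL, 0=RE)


Chomsky hierarchy levels:
  Type 3: Regular (DFA/NFA/regex)
  Type 2: Context-free (PDA)
  Type 1: Context-sensitive
  Type 0: Recursively enumerable (TM)
'context-free' corresponds to Type 2

2


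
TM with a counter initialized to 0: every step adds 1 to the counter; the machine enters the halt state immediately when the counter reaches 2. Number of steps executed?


Counter starts at 0. Counting sequence:
  Step 1: counter = 1
  Step 2: counter = 2
Counter reached 2 -> halt
Total steps = 2

2


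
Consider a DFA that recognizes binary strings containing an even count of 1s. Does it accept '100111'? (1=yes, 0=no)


DFA has 2 states: q_even (start, accept=yes) and q_odd
Processing string '100111' character by character:
  Position 0: read '1', 1-count=1 -> q_odd
  Position 1: read '0', 1-count=1 -> q_odd (no change)
  Position 2: read '0', 1-count=1 -> q_odd (no change)
  Position 3: read '1', 1-count=2 -> q_even
  Position 4: read '1', 1-count=3 -> q_odd
  Position 5: read '1', 1-count=4 -> q_even
Final state: q_even, total 1s = 4 (even); the DFA requires an even count -> accept

1


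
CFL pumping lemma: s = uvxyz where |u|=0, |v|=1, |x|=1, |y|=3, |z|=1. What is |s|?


|s| = |u| + |v| + |x| + |y| + |z|
= 0 + 1 + 1 + 3 + 1
= 1 + 1 + 4
= 2 + 4
= 6

6


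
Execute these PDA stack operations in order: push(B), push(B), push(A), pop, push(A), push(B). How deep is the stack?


Tracing stack operations:
  push(B) -> stack = [B], depth=1
  push(B) -> stack = [B,B], depth=2
  push(A) -> stack = [B,B,A], depth=3
  pop -> removed A, stack = [B,B], depth=2
  push(A) -> stack = [B,B,A], depth=3
  push(B) -> stack = [B,B,A,B], depth=4
Final depth = 4

4


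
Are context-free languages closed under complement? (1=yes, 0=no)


CFL closure properties:
  Closed under: union, concatenation, Kleene star
  NOT closed under: intersection, complement
Operation 'complement' is in not-closed list -> No (not closed)

0


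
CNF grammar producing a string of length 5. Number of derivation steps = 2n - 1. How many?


Chomsky Normal Form derivation:
String length n = 5
Each step either:
  - Splits a nonterminal into two (n-1 such steps)
  - Converts a nonterminal to terminal (n such steps)
Total = (n-1) + n = 2n - 1
= 2(5) - 1
= 10 - 1
= 9

9


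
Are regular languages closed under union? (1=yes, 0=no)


Regular languages are closed under:
- Union (DFA product construction)
- Intersection (DFA product construction)
- Complement (swap accept/reject states)
- Concatenation (NFA construction)
- Kleene star (NFA construction)
union is in this list
Therefore: closed

1


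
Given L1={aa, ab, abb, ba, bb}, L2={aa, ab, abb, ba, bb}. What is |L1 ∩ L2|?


L1 = {aa, ab, abb, ba, bb}
L2 = {aa, ab, abb, ba, bb}
Checking each string in L1 against L2:
  'aa': in L2? Yes
  'ab': in L2? Yes
  'abb': in L2? Yes
  'ba': in L2? Yes
  'bb': in L2? Yes
Intersection = {aa, ab, abb, ba, bb}
|L1 ∩ L2| = 5

5


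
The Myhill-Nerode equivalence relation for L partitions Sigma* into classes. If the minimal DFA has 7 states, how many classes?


Myhill-Nerode theorem:
Number of equivalence classes = number of states in minimal DFA
Minimal DFA states = 7
Therefore equivalence classes = 7

7


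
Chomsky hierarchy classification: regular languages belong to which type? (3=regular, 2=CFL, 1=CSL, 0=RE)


Chomsky hierarchy levels:
  Type 3: Regular (DFA/NFA/regex)
  Type 2: Context-free (PDA)
  Type 1: Context-sensitive
  Type 0: Recursively enumerable (TM)
'regular' corresponds to Type 3

3


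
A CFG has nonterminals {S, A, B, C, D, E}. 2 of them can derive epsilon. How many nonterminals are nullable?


Nonterminals: {S, A, B, C, D, E}
A nonterminal is nullable if it can derive epsilon
Counting nullable nonterminals: 2
Total nullable = 2

2


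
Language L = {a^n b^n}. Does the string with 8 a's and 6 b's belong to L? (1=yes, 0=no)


Language requires equal numbers of a's and b's
PDA pushes for each 'a', pops for each 'b'
Number of a's = 8
Number of b's = 6
8 != 6 -> Reject

0


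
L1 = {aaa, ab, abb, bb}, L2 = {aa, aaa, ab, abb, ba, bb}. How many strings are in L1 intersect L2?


L1 = {aaa, ab, abb, bb}
L2 = {aa, aaa, ab, abb, ba, bb}
Checking each string in L1 against L2:
  'aaa': in L2? Yes
  'ab': in L2? Yes
  'abb': in L2? Yes
  'bb': in L2? Yes
Intersection = {aaa, ab, abb, bb}
|L1 ∩ L2| = 4

4


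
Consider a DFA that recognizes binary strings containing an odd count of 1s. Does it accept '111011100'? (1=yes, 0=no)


DFA has 2 states: q_even (start, accept=no) and q_odd
Processing string '111011100' character by character:
  Position 0: read '1', 1-count=1 -> q_odd
  Position 1: read '1', 1-count=2 -> q_even
  Position 2: read '1', 1-count=3 -> q_odd
  Position 3: read '0', 1-count=3 -> q_odd (no change)
  Position 4: read '1', 1-count=4 -> q_even
  Position 5: read '1', 1-count=5 -> q_odd
  Position 6: read '1', 1-count=6 -> q_even
  Position 7: read '0', 1-count=6 -> q_even (no change)
  Position 8: read '0', 1-count=6 -> q_even (no change)
Final state: q_even, total 1s = 6 (even); the DFA requires an odd count -> reject

0


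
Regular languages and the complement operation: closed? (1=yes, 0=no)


Regular languages are closed under all standard operations:
- Union: Yes (product construction)
- Intersection: Yes (product construction)
- Complement: Yes (swap accept/reject)
- Concatenation: Yes (NFA construction)
Operation: complement -> Closed

1


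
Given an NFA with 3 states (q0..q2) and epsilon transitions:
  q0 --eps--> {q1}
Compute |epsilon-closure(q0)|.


Starting from q0
Initialize closure = {q0}
Follow epsilon from q0 -> add q1
Final closure: {q0, q1}
Size = 2

2


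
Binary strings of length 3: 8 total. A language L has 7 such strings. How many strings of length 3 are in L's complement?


Alphabet: {0,1}
String length: 3
Total strings of length 3 = 2^3 = 8
Strings in L = 7
Complement = total - |L|
= 8 - 7
= 1

1


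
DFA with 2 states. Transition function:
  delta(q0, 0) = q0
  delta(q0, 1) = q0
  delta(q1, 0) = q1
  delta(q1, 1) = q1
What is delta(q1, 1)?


Looking up transition function:
delta(q1, 1) in the table
Row: q1, Column: 1
Result: q1

q1


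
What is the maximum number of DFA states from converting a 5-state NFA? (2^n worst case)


NFA has 5 states
Subset construction: each DFA state = subset of NFA states
Maximum subsets = 2^5
2^5 = 32

32


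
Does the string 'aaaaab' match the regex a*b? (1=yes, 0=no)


Pattern: a*b
String: 'aaaaab'
Pattern requires: zero or more 'a's followed by exactly one 'b'
Found 5 leading 'a's
Remaining: 'b'
Remaining is exactly 'b' -> match
Result: 1

1


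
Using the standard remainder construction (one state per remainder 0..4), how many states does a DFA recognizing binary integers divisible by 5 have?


Divisibility by 5 is tracked via the remainder mod 5: 0, 1, ..., 4
The construction assigns one state to each remainder
Number of remainders = 5

5


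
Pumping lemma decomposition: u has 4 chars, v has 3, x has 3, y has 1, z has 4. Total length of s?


|s| = |u| + |v| + |x| + |y| + |z|
= 4 + 3 + 3 + 1 + 4
= 7 + 3 + 5
= 10 + 5
= 15

15


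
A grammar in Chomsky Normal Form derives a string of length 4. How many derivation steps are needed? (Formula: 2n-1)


Chomsky Normal Form derivation:
String length n = 4
Each step either:
  - Splits a nonterminal into two (n-1 such steps)
  - Converts a nonterminal to terminal (n such steps)
Total = (n-1) + n = 2n - 1
= 2(4) - 1
= 8 - 1
= 7

7


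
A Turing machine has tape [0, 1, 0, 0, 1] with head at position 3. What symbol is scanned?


Tape: [0, 1, 0, 0, 1]
Positions: 0 1 2 3 4
Values:    0 1 0 0 1
Head at position 3
tape[3] = 0

0


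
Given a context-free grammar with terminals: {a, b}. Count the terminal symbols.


Terminal symbols: a, b
Counting each: a (#1), b (#2)
Total = 2

2


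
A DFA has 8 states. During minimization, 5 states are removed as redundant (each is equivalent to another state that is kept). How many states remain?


Original DFA: 8 states
Redundant states removed: 5
Minimized states = original - removed
= 8 - 5
= 3

3


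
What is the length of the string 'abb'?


String: 'abb'
Counting characters:
  'a' appears 1 time(s)
  'b' appears 2 time(s)
Total length = 1 + 2 = 3

3


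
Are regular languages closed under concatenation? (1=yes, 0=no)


Regular languages are closed under:
- Union (DFA product construction)
- Intersection (DFA product construction)
- Complement (swap accept/reject states)
- Concatenation (NFA construction)
- Kleene star (NFA construction)
concatenation is in this list
Therefore: closed

1


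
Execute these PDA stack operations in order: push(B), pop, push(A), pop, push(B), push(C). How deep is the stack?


Tracing stack operations:
  push(B) -> stack = [B], depth=1
  pop -> removed B, stack = [], depth=0
  push(A) -> stack = [A], depth=1
  pop -> removed A, stack = [], depth=0
  push(B) -> stack = [B], depth=1
  push(C) -> stack = [B,C], depth=2
Final depth = 2

2


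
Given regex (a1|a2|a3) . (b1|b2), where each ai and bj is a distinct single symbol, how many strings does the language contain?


First group: 3 alternatives
Second group: 2 alternatives
Concatenation: each choice from group 1 pairs with each from group 2
Total = 3 x 2 = 6

6


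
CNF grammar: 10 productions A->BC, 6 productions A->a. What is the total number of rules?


CNF allows two rule forms:
  A -> BC (binary): 10 rules
  A -> a (terminal): 6 rules
Total = 10 + 6 = 16

16


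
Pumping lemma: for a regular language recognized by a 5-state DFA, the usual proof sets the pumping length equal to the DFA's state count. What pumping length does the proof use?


Pumping lemma for regular languages (standard proof):
Take p = |Q|, the number of DFA states.
Any string of length >= |Q| passes through |Q|+1 states while reading its first |Q| symbols,
so by pigeonhole some state repeats, giving the loop that can be pumped.
Here |Q| = 5
Therefore the proof uses p = 5

5


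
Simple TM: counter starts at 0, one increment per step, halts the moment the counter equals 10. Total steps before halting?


Counter starts at 0. Counting sequence:
  Step 1: counter = 1
  Step 2: counter = 2
  Step 3: counter = 3
  Step 4: counter = 4
  Step 5: counter = 5
  Step 6: counter = 6
  ...
  Step 10: counter = 10
Counter reached 10 -> halt
Total steps = 10

10


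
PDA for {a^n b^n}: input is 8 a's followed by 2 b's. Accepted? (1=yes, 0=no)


Language requires equal numbers of a's and b's
PDA pushes for each 'a', pops for each 'b'
Number of a's = 8
Number of b's = 2
8 != 2 -> Reject

0


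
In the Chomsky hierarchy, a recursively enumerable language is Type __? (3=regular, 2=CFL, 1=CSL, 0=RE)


Chomsky hierarchy levels:
  Type 3: Regular (DFA/NFA/regex)
  Type 2: Context-free (PDA)
  Type 1: Context-sensitive
  Type 0: Recursively enumerable (TM)
'recursively enumerable' corresponds to Type 0

0


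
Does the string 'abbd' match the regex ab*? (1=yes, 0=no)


Pattern: ab*
String: 'abbd'
Pattern requires: exactly one 'a' followed by zero or more 'b's
First char is 'a' -> OK
Rest 'bbd': all b's? No
Result: 0

0


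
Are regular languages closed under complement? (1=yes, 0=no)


Regular languages are closed under:
- Union (DFA product construction)
- Intersection (DFA product construction)
- Complement (swap accept/reject states)
- Concatenation (NFA construction)
- Kleene star (NFA construction)
complement is in this list
Therefore: closed

1


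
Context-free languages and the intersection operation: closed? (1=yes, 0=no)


CFL closure properties:
  Closed under: union, concatenation, Kleene star
  NOT closed under: intersection, complement
Operation 'intersection' is in not-closed list -> No (not closed)

0


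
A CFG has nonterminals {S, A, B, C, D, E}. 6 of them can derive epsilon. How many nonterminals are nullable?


Nonterminals: {S, A, B, C, D, E}
A nonterminal is nullable if it can derive epsilon
Counting nullable nonterminals: 6
Total nullable = 6

6


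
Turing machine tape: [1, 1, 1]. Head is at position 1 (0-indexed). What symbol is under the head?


Tape: [1, 1, 1]
Positions: 0 1 2
Values:    1 1 1
Head at position 1
tape[1] = 1

1


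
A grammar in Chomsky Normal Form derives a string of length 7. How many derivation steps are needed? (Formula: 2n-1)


Chomsky Normal Form derivation:
String length n = 7
Each step either:
  - Splits a nonterminal into two (n-1 such steps)
  - Converts a nonterminal to terminal (n such steps)
Total = (n-1) + n = 2n - 1
= 2(7) - 1
= 14 - 1
= 13

13


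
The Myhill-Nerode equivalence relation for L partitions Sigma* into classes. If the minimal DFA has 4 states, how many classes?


Myhill-Nerode theorem:
Number of equivalence classes = number of states in minimal DFA
Minimal DFA states = 4
Therefore equivalence classes = 4

4


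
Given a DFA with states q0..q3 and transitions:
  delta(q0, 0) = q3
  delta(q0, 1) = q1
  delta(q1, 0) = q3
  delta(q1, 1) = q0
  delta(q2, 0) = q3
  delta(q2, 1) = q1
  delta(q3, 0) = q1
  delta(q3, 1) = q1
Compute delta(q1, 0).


Looking up transition function:
delta(q1, 0) in the table
Row: q1, Column: 0
Result: q3

q3


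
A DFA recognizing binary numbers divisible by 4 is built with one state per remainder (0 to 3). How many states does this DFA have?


Divisibility by 4 is tracked via the remainder mod 4: 0, 1, ..., 3
The construction assigns one state to each remainder
Number of remainders = 4

4


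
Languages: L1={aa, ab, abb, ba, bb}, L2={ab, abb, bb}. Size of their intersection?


L1 = {aa, ab, abb, ba, bb}
L2 = {ab, abb, bb}
Checking each string in L1 against L2:
  'aa': in L2? No
  'ab': in L2? Yes
  'abb': in L2? Yes
  'ba': in L2? No
  'bb': in L2? Yes
Intersection = {ab, abb, bb}
|L1 ∩ L2| = 3

3


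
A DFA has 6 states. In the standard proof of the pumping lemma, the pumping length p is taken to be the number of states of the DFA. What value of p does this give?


Pumping lemma for regular languages (standard proof):
Take p = |Q|, the number of DFA states.
Any string of length >= |Q| passes through |Q|+1 states while reading its first |Q| symbols,
so by pigeonhole some state repeats, giving the loop that can be pumped.
Here |Q| = 6
Therefore the proof uses p = 6

6


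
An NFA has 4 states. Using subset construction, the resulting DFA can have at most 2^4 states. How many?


NFA has 4 states
Subset construction: each DFA state = subset of NFA states
Maximum subsets = 2^4
2^4 = 16

16


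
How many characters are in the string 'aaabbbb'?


String: 'aaabbbb'
Counting characters:
  'a' appears 3 time(s)
  'b' appears 4 time(s)
Total length = 3 + 4 = 7

7


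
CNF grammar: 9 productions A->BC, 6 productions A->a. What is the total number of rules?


CNF allows two rule forms:
  A -> BC (binary): 9 rules
  A -> a (terminal): 6 rules
Total = 9 + 6 = 15

15


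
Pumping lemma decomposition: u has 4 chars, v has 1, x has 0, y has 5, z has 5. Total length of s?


|s| = |u| + |v| + |x| + |y| + |z|
= 4 + 1 + 0 + 5 + 5
= 5 + 0 + 10
= 5 + 10
= 15

15


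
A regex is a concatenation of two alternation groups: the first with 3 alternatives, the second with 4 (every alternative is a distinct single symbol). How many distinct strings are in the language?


First group: 3 alternatives
Second group: 4 alternatives
Concatenation: each choice from group 1 pairs with each from group 2
Total = 3 x 4 = 12

12


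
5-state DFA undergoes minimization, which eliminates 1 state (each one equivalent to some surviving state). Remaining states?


Original DFA: 5 states
Redundant states removed: 1
Minimized states = original - removed
= 5 - 1
= 4

4


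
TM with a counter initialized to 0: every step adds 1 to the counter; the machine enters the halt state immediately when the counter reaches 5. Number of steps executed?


Counter starts at 0. Counting sequence:
  Step 1: counter = 1
  Step 2: counter = 2
  Step 3: counter = 3
  Step 4: counter = 4
  Step 5: counter = 5
Counter reached 5 -> halt
Total steps = 5

5


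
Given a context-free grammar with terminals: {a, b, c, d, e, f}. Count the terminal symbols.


Terminal symbols: a, b, c, d, e, f
Counting each: a (#1), b (#2), c (#3), d (#4), e (#5), f (#6)
Total = 6

6


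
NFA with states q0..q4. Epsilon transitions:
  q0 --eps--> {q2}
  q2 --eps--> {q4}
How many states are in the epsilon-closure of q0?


Starting from q0
Initialize closure = {q0}
Follow epsilon from q0 -> add q2
Follow epsilon from q2 -> add q4
Final closure: {q0, q2, q4}
Size = 3

3


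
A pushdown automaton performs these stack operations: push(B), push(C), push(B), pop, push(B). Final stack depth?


Tracing stack operations:
  push(B) -> stack = [B], depth=1
  push(C) -> stack = [B,C], depth=2
  push(B) -> stack = [B,C,B], depth=3
  pop -> removed B, stack = [B,C], depth=2
  push(B) -> stack = [B,C,B], depth=3
Final depth = 3

3


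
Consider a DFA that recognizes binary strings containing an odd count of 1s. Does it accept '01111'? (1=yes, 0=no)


DFA has 2 states: q_even (start, accept=no) and q_odd
Processing string '01111' character by character:
  Position 0: read '0', 1-count=0 -> q_even (no change)
  Position 1: read '1', 1-count=1 -> q_odd
  Position 2: read '1', 1-count=2 -> q_even
  Position 3: read '1', 1-count=3 -> q_odd
  Position 4: read '1', 1-count=4 -> q_even
Final state: q_even, total 1s = 4 (even); the DFA requires an odd count -> reject

0


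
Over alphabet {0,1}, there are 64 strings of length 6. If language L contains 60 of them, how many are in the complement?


Alphabet: {0,1}
String length: 6
Total strings of length 6 = 2^6 = 64
Strings in L = 60
Complement = total - |L|
= 64 - 60
= 4

4


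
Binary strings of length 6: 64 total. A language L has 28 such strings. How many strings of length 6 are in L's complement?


Alphabet: {0,1}
String length: 6
Total strings of length 6 = 2^6 = 64
Strings in L = 28
Complement = total - |L|
= 64 - 28
= 36

36


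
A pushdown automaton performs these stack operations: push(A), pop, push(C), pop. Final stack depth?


Tracing stack operations:
  push(A) -> stack = [A], depth=1
  pop -> removed A, stack = [], depth=0
  push(C) -> stack = [C], depth=1
  pop -> removed C, stack = [], depth=0
Final depth = 0

0


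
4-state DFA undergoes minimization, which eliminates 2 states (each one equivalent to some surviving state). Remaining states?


Original DFA: 4 states
Redundant states removed: 2
Minimized states = original - removed
= 4 - 2
= 2

2


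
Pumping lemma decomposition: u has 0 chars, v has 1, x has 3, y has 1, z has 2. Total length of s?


|s| = |u| + |v| + |x| + |y| + |z|
= 0 + 1 + 3 + 1 + 2
= 1 + 3 + 3
= 4 + 3
= 7

7


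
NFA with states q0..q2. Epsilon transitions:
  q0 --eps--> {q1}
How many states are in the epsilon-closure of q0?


Starting from q0
Initialize closure = {q0}
Follow epsilon from q0 -> add q1
Final closure: {q0, q1}
Size = 2

2


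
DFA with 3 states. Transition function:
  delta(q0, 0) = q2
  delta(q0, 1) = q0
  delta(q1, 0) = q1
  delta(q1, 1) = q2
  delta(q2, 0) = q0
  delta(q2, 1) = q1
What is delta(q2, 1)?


Looking up transition function:
delta(q2, 1) in the table
Row: q2, Column: 1
Result: q1

q1


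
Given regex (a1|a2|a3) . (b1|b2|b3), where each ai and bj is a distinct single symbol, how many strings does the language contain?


First group: 3 alternatives
Second group: 3 alternatives
Concatenation: each choice from group 1 pairs with each from group 2
Total = 3 x 3 = 9

9


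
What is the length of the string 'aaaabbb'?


String: 'aaaabbb'
Counting characters:
  'a' appears 4 time(s)
  'b' appears 3 time(s)
Total length = 4 + 3 = 7

7


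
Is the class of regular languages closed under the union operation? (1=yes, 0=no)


Regular languages are closed under:
- Union (DFA product construction)
- Intersection (DFA product construction)
- Complement (swap accept/reject states)
- Concatenation (NFA construction)
- Kleene star (NFA construction)
union is in this list
Therefore: closed

1


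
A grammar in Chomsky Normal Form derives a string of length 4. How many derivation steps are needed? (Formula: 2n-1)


Chomsky Normal Form derivation:
String length n = 4
Each step either:
  - Splits a nonterminal into two (n-1 such steps)
  - Converts a nonterminal to terminal (n such steps)
Total = (n-1) + n = 2n - 1
= 2(4) - 1
= 8 - 1
= 7

7


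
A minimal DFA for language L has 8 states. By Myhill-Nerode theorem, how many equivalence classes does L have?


Myhill-Nerode theorem:
Number of equivalence classes = number of states in minimal DFA
Minimal DFA states = 8
Therefore equivalence classes = 8

8


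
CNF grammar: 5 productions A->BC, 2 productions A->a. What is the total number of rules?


CNF allows two rule forms:
  A -> BC (binary): 5 rules
  A -> a (terminal): 2 rules
Total = 5 + 2 = 7

7


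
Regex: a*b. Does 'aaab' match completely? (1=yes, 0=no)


Pattern: a*b
String: 'aaab'
Pattern requires: zero or more 'a's followed by exactly one 'b'
Found 3 leading 'a's
Remaining: 'b'
Remaining is exactly 'b' -> match
Result: 1

1


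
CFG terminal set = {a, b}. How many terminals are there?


Terminal symbols: a, b
Counting each: a (#1), b (#2)
Total = 2

2


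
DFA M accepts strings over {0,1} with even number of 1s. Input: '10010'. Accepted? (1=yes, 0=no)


DFA has 2 states: q_even (start, accept=yes) and q_odd
Processing string '10010' character by character:
  Position 0: read '1', 1-count=1 -> q_odd
  Position 1: read '0', 1-count=1 -> q_odd (no change)
  Position 2: read '0', 1-count=1 -> q_odd (no change)
  Position 3: read '1', 1-count=2 -> q_even
  Position 4: read '0', 1-count=2 -> q_even (no change)
Final state: q_even, total 1s = 2 (even); the DFA requires an even count -> accept

1
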